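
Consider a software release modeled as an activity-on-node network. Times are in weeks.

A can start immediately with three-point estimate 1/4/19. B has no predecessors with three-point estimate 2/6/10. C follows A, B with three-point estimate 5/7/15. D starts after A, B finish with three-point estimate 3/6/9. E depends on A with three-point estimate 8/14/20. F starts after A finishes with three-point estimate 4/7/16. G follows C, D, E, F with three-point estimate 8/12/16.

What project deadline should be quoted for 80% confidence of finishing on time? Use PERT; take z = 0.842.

35.2 weeks

te_A = (1 + 4·4 + 19)/6 = 36/6 = 6; σ²_A = ((19−1)/6)² = 9.000
te_B = (2 + 4·6 + 10)/6 = 36/6 = 6; σ²_B = ((10−2)/6)² = 1.778
te_C = (5 + 4·7 + 15)/6 = 48/6 = 8; σ²_C = ((15−5)/6)² = 2.778
te_D = (3 + 4·6 + 9)/6 = 36/6 = 6; σ²_D = ((9−3)/6)² = 1.000
te_E = (8 + 4·14 + 20)/6 = 84/6 = 14; σ²_E = ((20−8)/6)² = 4.000
te_F = (4 + 4·7 + 16)/6 = 48/6 = 8; σ²_F = ((16−4)/6)² = 4.000
te_G = (8 + 4·12 + 16)/6 = 72/6 = 12; σ²_G = ((16−8)/6)² = 1.778

Forward pass:
ES_A = 0; EF_A = 6
ES_B = 0; EF_B = 6
ES_C = max(EF_A=6, EF_B=6) = 6; EF_C = 6+8 = 14
ES_D = max(EF_A=6, EF_B=6) = 6; EF_D = 6+6 = 12
ES_E = 6; EF_E = 6+14 = 20
ES_F = 6; EF_F = 6+8 = 14
ES_G = max(EF_C=14, EF_D=12, EF_E=20, EF_F=14) = 20; EF_G = 20+12 = 32
Expected project duration μ = 32 weeks. Critical path: A → E → G.

Variance along critical path = 9.000 + 4.000 + 1.778 = 14.778; σ = 3.844 weeks.
D = μ + z·σ = 32 + 0.842·3.844 = 35.2 weeks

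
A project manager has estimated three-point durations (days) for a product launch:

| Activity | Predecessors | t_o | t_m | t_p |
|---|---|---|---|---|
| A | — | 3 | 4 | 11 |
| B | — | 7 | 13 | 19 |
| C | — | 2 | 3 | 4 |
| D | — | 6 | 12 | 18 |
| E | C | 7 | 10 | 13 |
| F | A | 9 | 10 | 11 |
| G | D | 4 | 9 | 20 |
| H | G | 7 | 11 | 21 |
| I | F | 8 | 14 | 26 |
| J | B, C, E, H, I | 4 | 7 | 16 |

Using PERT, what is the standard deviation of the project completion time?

te_A = (3 + 4·4 + 11)/6 = 30/6 = 5; σ²_A = ((11−3)/6)² = 1.778
te_B = (7 + 4·13 + 19)/6 = 78/6 = 13; σ²_B = ((19−7)/6)² = 4.000
te_C = (2 + 4·3 + 4)/6 = 18/6 = 3; σ²_C = ((4−2)/6)² = 0.111
te_D = (6 + 4·12 + 18)/6 = 72/6 = 12; σ²_D = ((18−6)/6)² = 4.000
te_E = (7 + 4·10 + 13)/6 = 60/6 = 10; σ²_E = ((13−7)/6)² = 1.000
te_F = (9 + 4·10 + 11)/6 = 60/6 = 10; σ²_F = ((11−9)/6)² = 0.111
te_G = (4 + 4·9 + 20)/6 = 60/6 = 10; σ²_G = ((20−4)/6)² = 7.111
te_H = (7 + 4·11 + 21)/6 = 72/6 = 12; σ²_H = ((21−7)/6)² = 5.444
te_I = (8 + 4·14 + 26)/6 = 90/6 = 15; σ²_I = ((26−8)/6)² = 9.000
te_J = (4 + 4·7 + 16)/6 = 48/6 = 8; σ²_J = ((16−4)/6)² = 4.000

Forward pass:
ES_A = 0; EF_A = 5
ES_B = 0; EF_B = 13
ES_C = 0; EF_C = 3
ES_D = 0; EF_D = 12
ES_E = 3; EF_E = 3+10 = 13
ES_F = 5; EF_F = 5+10 = 15
ES_G = 12; EF_G = 12+10 = 22
ES_H = 22; EF_H = 22+12 = 34
ES_I = 15; EF_I = 15+15 = 30
ES_J = max(EF_B=13, EF_C=3, EF_E=13, EF_H=34, EF_I=30) = 34; EF_J = 34+8 = 42
Expected project duration μ = 42 days. Critical path: D → G → H → J.

Variance along critical path = 4.000 + 7.111 + 5.444 + 4.000 = 20.556
σ = √20.556 = 4.534 days

4.53 days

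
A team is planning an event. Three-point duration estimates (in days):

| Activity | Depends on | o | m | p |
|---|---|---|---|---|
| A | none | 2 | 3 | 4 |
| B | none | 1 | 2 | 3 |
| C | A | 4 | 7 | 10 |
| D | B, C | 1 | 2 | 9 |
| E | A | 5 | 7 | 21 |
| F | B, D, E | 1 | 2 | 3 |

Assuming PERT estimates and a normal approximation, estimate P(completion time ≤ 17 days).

te_A = (2 + 4·3 + 4)/6 = 18/6 = 3; σ²_A = ((4−2)/6)² = 0.111
te_B = (1 + 4·2 + 3)/6 = 12/6 = 2; σ²_B = ((3−1)/6)² = 0.111
te_C = (4 + 4·7 + 10)/6 = 42/6 = 7; σ²_C = ((10−4)/6)² = 1.000
te_D = (1 + 4·2 + 9)/6 = 18/6 = 3; σ²_D = ((9−1)/6)² = 1.778
te_E = (5 + 4·7 + 21)/6 = 54/6 = 9; σ²_E = ((21−5)/6)² = 7.111
te_F = (1 + 4·2 + 3)/6 = 12/6 = 2; σ²_F = ((3−1)/6)² = 0.111

Forward pass:
ES_A = 0; EF_A = 3
ES_B = 0; EF_B = 2
ES_C = 3; EF_C = 3+7 = 10
ES_D = max(EF_B=2, EF_C=10) = 10; EF_D = 10+3 = 13
ES_E = 3; EF_E = 3+9 = 12
ES_F = max(EF_B=2, EF_D=13, EF_E=12) = 13; EF_F = 13+2 = 15
Expected project duration μ = 15 days. Critical path: A → C → D → F.

Variance along critical path = 0.111 + 1.000 + 1.778 + 0.111 = 3.000; σ = √3.000 = 1.732 days.
Z = (17 − 15) / 1.732 = 1.155
P(T ≤ 17) = Φ(1.155) ≈ 0.876

0.876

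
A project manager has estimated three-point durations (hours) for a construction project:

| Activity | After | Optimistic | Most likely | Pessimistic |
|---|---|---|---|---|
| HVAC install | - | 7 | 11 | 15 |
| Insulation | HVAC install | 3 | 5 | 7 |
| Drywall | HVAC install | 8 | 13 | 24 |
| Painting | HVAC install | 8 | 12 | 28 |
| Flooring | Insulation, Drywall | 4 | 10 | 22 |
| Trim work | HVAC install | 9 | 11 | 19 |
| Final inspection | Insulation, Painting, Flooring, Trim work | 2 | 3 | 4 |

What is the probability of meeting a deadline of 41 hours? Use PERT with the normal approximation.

0.681

te_HVAC install = (7 + 4·11 + 15)/6 = 66/6 = 11; σ²_HVAC install = ((15−7)/6)² = 1.778
te_Insulation = (3 + 4·5 + 7)/6 = 30/6 = 5; σ²_Insulation = ((7−3)/6)² = 0.444
te_Drywall = (8 + 4·13 + 24)/6 = 84/6 = 14; σ²_Drywall = ((24−8)/6)² = 7.111
te_Painting = (8 + 4·12 + 28)/6 = 84/6 = 14; σ²_Painting = ((28−8)/6)² = 11.111
te_Flooring = (4 + 4·10 + 22)/6 = 66/6 = 11; σ²_Flooring = ((22−4)/6)² = 9.000
te_Trim work = (9 + 4·11 + 19)/6 = 72/6 = 12; σ²_Trim work = ((19−9)/6)² = 2.778
te_Final inspection = (2 + 4·3 + 4)/6 = 18/6 = 3; σ²_Final inspection = ((4−2)/6)² = 0.111

Forward pass:
ES_HVAC install = 0; EF_HVAC install = 11
ES_Insulation = 11; EF_Insulation = 11+5 = 16
ES_Drywall = 11; EF_Drywall = 11+14 = 25
ES_Painting = 11; EF_Painting = 11+14 = 25
ES_Flooring = max(EF_Insulation=16, EF_Drywall=25) = 25; EF_Flooring = 25+11 = 36
ES_Trim work = 11; EF_Trim work = 11+12 = 23
ES_Final inspection = max(EF_Insulation=16, EF_Painting=25, EF_Flooring=36, EF_Trim work=23) = 36; EF_Final inspection = 36+3 = 39
Expected project duration μ = 39 hours. Critical path: HVAC install → Drywall → Flooring → Final inspection.

Variance along critical path = 1.778 + 7.111 + 9.000 + 0.111 = 18.000; σ = √18.000 = 4.243 hours.
Z = (41 − 39) / 4.243 = 0.471
P(T ≤ 41) = Φ(0.471) ≈ 0.681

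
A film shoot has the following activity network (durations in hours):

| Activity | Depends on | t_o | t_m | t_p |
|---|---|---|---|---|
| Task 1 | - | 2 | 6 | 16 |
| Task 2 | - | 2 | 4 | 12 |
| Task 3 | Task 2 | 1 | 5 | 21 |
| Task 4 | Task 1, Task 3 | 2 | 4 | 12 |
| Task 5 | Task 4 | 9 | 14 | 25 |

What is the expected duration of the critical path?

32 hours

te_Task 1 = (2 + 4·6 + 16)/6 = 42/6 = 7
te_Task 2 = (2 + 4·4 + 12)/6 = 30/6 = 5
te_Task 3 = (1 + 4·5 + 21)/6 = 42/6 = 7
te_Task 4 = (2 + 4·4 + 12)/6 = 30/6 = 5
te_Task 5 = (9 + 4·14 + 25)/6 = 90/6 = 15

Forward pass:
ES_Task 1 = 0; EF_Task 1 = 7
ES_Task 2 = 0; EF_Task 2 = 5
ES_Task 3 = 5; EF_Task 3 = 5+7 = 12
ES_Task 4 = max(EF_Task 1=7, EF_Task 3=12) = 12; EF_Task 4 = 12+5 = 17
ES_Task 5 = 17; EF_Task 5 = 17+15 = 32
Expected project duration μ = 32 hours. Critical path: Task 2 → Task 3 → Task 4 → Task 5.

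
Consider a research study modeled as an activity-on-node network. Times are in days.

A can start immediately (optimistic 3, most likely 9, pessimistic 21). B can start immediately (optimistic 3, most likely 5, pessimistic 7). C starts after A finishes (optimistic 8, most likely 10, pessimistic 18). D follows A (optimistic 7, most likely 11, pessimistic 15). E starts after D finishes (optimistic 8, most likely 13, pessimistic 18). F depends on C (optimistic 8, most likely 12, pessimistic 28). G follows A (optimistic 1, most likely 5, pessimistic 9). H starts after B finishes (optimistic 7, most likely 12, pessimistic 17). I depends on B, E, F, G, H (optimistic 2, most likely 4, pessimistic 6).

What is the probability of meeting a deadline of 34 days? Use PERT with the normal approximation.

te_A = (3 + 4·9 + 21)/6 = 60/6 = 10; σ²_A = ((21−3)/6)² = 9.000
te_B = (3 + 4·5 + 7)/6 = 30/6 = 5; σ²_B = ((7−3)/6)² = 0.444
te_C = (8 + 4·10 + 18)/6 = 66/6 = 11; σ²_C = ((18−8)/6)² = 2.778
te_D = (7 + 4·11 + 15)/6 = 66/6 = 11; σ²_D = ((15−7)/6)² = 1.778
te_E = (8 + 4·13 + 18)/6 = 78/6 = 13; σ²_E = ((18−8)/6)² = 2.778
te_F = (8 + 4·12 + 28)/6 = 84/6 = 14; σ²_F = ((28−8)/6)² = 11.111
te_G = (1 + 4·5 + 9)/6 = 30/6 = 5; σ²_G = ((9−1)/6)² = 1.778
te_H = (7 + 4·12 + 17)/6 = 72/6 = 12; σ²_H = ((17−7)/6)² = 2.778
te_I = (2 + 4·4 + 6)/6 = 24/6 = 4; σ²_I = ((6−2)/6)² = 0.444

Forward pass:
ES_A = 0; EF_A = 10
ES_B = 0; EF_B = 5
ES_C = 10; EF_C = 10+11 = 21
ES_D = 10; EF_D = 10+11 = 21
ES_E = 21; EF_E = 21+13 = 34
ES_F = 21; EF_F = 21+14 = 35
ES_G = 10; EF_G = 10+5 = 15
ES_H = 5; EF_H = 5+12 = 17
ES_I = max(EF_B=5, EF_E=34, EF_F=35, EF_G=15, EF_H=17) = 35; EF_I = 35+4 = 39
Expected project duration μ = 39 days. Critical path: A → C → F → I.

Variance along critical path = 9.000 + 2.778 + 11.111 + 0.444 = 23.333; σ = √23.333 = 4.830 days.
Z = (34 − 39) / 4.830 = -1.035
P(T ≤ 34) = Φ(-1.035) ≈ 0.150

0.150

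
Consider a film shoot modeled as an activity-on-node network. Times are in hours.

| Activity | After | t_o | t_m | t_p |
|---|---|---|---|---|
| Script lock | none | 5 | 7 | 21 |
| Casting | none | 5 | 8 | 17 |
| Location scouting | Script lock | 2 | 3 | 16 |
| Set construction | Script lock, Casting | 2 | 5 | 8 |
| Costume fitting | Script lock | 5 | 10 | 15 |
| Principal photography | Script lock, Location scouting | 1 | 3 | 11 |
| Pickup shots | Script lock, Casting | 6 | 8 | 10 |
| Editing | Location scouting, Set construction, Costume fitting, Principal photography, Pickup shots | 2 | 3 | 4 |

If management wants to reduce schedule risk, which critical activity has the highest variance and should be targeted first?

Script lock

te_Script lock = (5 + 4·7 + 21)/6 = 54/6 = 9; σ²_Script lock = ((21−5)/6)² = 7.111
te_Casting = (5 + 4·8 + 17)/6 = 54/6 = 9; σ²_Casting = ((17−5)/6)² = 4.000
te_Location scouting = (2 + 4·3 + 16)/6 = 30/6 = 5; σ²_Location scouting = ((16−2)/6)² = 5.444
te_Set construction = (2 + 4·5 + 8)/6 = 30/6 = 5; σ²_Set construction = ((8−2)/6)² = 1.000
te_Costume fitting = (5 + 4·10 + 15)/6 = 60/6 = 10; σ²_Costume fitting = ((15−5)/6)² = 2.778
te_Principal photography = (1 + 4·3 + 11)/6 = 24/6 = 4; σ²_Principal photography = ((11−1)/6)² = 2.778
te_Pickup shots = (6 + 4·8 + 10)/6 = 48/6 = 8; σ²_Pickup shots = ((10−6)/6)² = 0.444
te_Editing = (2 + 4·3 + 4)/6 = 18/6 = 3; σ²_Editing = ((4−2)/6)² = 0.111

Forward pass:
ES_Script lock = 0; EF_Script lock = 9
ES_Casting = 0; EF_Casting = 9
ES_Location scouting = 9; EF_Location scouting = 9+5 = 14
ES_Set construction = max(EF_Script lock=9, EF_Casting=9) = 9; EF_Set construction = 9+5 = 14
ES_Costume fitting = 9; EF_Costume fitting = 9+10 = 19
ES_Principal photography = max(EF_Script lock=9, EF_Location scouting=14) = 14; EF_Principal photography = 14+4 = 18
ES_Pickup shots = max(EF_Script lock=9, EF_Casting=9) = 9; EF_Pickup shots = 9+8 = 17
ES_Editing = max(EF_Location scouting=14, EF_Set construction=14, EF_Costume fitting=19, EF_Principal photography=18, EF_Pickup shots=17) = 19; EF_Editing = 19+3 = 22
Expected project duration μ = 22 hours. Critical path: Script lock → Costume fitting → Editing.

Variances on critical path: σ²_Script lock=7.111, σ²_Costume fitting=2.778, σ²_Editing=0.111.
Largest is σ²_Script lock = 7.111.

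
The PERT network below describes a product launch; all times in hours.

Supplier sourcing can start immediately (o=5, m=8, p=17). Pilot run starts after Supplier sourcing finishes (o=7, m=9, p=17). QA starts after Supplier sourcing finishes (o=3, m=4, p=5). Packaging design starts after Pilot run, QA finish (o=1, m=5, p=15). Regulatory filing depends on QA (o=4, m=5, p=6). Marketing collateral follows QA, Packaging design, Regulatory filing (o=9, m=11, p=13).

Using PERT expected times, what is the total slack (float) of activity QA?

te_Supplier sourcing = (5 + 4·8 + 17)/6 = 54/6 = 9
te_Pilot run = (7 + 4·9 + 17)/6 = 60/6 = 10
te_QA = (3 + 4·4 + 5)/6 = 24/6 = 4
te_Packaging design = (1 + 4·5 + 15)/6 = 36/6 = 6
te_Regulatory filing = (4 + 4·5 + 6)/6 = 30/6 = 5
te_Marketing collateral = (9 + 4·11 + 13)/6 = 66/6 = 11

Forward pass:
ES_Supplier sourcing = 0; EF_Supplier sourcing = 9
ES_Pilot run = 9; EF_Pilot run = 9+10 = 19
ES_QA = 9; EF_QA = 9+4 = 13
ES_Packaging design = max(EF_Pilot run=19, EF_QA=13) = 19; EF_Packaging design = 19+6 = 25
ES_Regulatory filing = 13; EF_Regulatory filing = 13+5 = 18
ES_Marketing collateral = max(EF_QA=13, EF_Packaging design=25, EF_Regulatory filing=18) = 25; EF_Marketing collateral = 25+11 = 36
Expected project duration μ = 36 hours. Critical path: Supplier sourcing → Pilot run → Packaging design → Marketing collateral.

Backward pass:
LF_Marketing collateral = 36; LS_Marketing collateral = 36−11 = 25
LF_Regulatory filing = LS_Marketing collateral = 25; LS_Regulatory filing = 25−5 = 20
LF_Packaging design = LS_Marketing collateral = 25; LS_Packaging design = 25−6 = 19
LF_QA = min(LS_Packaging design=19, LS_Regulatory filing=20, LS_Marketing collateral=25) = 19; LS_QA = 19−4 = 15
LF_Pilot run = LS_Packaging design = 19; LS_Pilot run = 19−10 = 9
LF_Supplier sourcing = min(LS_Pilot run=9, LS_QA=15) = 9; LS_Supplier sourcing = 9−9 = 0
Slack_QA = LS_QA − ES_QA = 15 − 9 = 6

6 hours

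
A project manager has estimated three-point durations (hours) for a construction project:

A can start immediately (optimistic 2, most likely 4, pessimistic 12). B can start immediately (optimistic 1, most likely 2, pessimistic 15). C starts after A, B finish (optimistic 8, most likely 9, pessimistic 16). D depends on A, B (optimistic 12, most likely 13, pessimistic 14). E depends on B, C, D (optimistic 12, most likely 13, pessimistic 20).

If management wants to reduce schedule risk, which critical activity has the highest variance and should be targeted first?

A

te_A = (2 + 4·4 + 12)/6 = 30/6 = 5; σ²_A = ((12−2)/6)² = 2.778
te_B = (1 + 4·2 + 15)/6 = 24/6 = 4; σ²_B = ((15−1)/6)² = 5.444
te_C = (8 + 4·9 + 16)/6 = 60/6 = 10; σ²_C = ((16−8)/6)² = 1.778
te_D = (12 + 4·13 + 14)/6 = 78/6 = 13; σ²_D = ((14−12)/6)² = 0.111
te_E = (12 + 4·13 + 20)/6 = 84/6 = 14; σ²_E = ((20−12)/6)² = 1.778

Forward pass:
ES_A = 0; EF_A = 5
ES_B = 0; EF_B = 4
ES_C = max(EF_A=5, EF_B=4) = 5; EF_C = 5+10 = 15
ES_D = max(EF_A=5, EF_B=4) = 5; EF_D = 5+13 = 18
ES_E = max(EF_B=4, EF_C=15, EF_D=18) = 18; EF_E = 18+14 = 32
Expected project duration μ = 32 hours. Critical path: A → D → E.

Variances on critical path: σ²_A=2.778, σ²_D=0.111, σ²_E=1.778.
Largest is σ²_A = 2.778.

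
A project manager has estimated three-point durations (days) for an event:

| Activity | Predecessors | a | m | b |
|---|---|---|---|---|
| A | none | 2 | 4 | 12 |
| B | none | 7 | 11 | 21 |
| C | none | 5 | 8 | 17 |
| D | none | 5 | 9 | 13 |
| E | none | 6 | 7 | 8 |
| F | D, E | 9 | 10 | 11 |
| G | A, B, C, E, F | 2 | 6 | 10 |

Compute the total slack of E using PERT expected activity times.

te_A = (2 + 4·4 + 12)/6 = 30/6 = 5
te_B = (7 + 4·11 + 21)/6 = 72/6 = 12
te_C = (5 + 4·8 + 17)/6 = 54/6 = 9
te_D = (5 + 4·9 + 13)/6 = 54/6 = 9
te_E = (6 + 4·7 + 8)/6 = 42/6 = 7
te_F = (9 + 4·10 + 11)/6 = 60/6 = 10
te_G = (2 + 4·6 + 10)/6 = 36/6 = 6

Forward pass:
ES_A = 0; EF_A = 5
ES_B = 0; EF_B = 12
ES_C = 0; EF_C = 9
ES_D = 0; EF_D = 9
ES_E = 0; EF_E = 7
ES_F = max(EF_D=9, EF_E=7) = 9; EF_F = 9+10 = 19
ES_G = max(EF_A=5, EF_B=12, EF_C=9, EF_E=7, EF_F=19) = 19; EF_G = 19+6 = 25
Expected project duration μ = 25 days. Critical path: D → F → G.

Backward pass:
LF_G = 25; LS_G = 25−6 = 19
LF_F = LS_G = 19; LS_F = 19−10 = 9
LF_E = min(LS_F=9, LS_G=19) = 9; LS_E = 9−7 = 2
LF_D = LS_F = 9; LS_D = 9−9 = 0
LF_C = LS_G = 19; LS_C = 19−9 = 10
LF_B = LS_G = 19; LS_B = 19−12 = 7
LF_A = LS_G = 19; LS_A = 19−5 = 14
Slack_E = LS_E − ES_E = 2 − 0 = 2

2 days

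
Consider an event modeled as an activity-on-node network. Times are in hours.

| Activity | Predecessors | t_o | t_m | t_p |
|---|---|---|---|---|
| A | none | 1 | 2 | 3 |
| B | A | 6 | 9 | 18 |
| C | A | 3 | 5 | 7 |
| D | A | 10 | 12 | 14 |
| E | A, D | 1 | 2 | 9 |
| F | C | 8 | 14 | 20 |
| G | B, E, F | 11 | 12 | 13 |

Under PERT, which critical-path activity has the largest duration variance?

F

te_A = (1 + 4·2 + 3)/6 = 12/6 = 2; σ²_A = ((3−1)/6)² = 0.111
te_B = (6 + 4·9 + 18)/6 = 60/6 = 10; σ²_B = ((18−6)/6)² = 4.000
te_C = (3 + 4·5 + 7)/6 = 30/6 = 5; σ²_C = ((7−3)/6)² = 0.444
te_D = (10 + 4·12 + 14)/6 = 72/6 = 12; σ²_D = ((14−10)/6)² = 0.444
te_E = (1 + 4·2 + 9)/6 = 18/6 = 3; σ²_E = ((9−1)/6)² = 1.778
te_F = (8 + 4·14 + 20)/6 = 84/6 = 14; σ²_F = ((20−8)/6)² = 4.000
te_G = (11 + 4·12 + 13)/6 = 72/6 = 12; σ²_G = ((13−11)/6)² = 0.111

Forward pass:
ES_A = 0; EF_A = 2
ES_B = 2; EF_B = 2+10 = 12
ES_C = 2; EF_C = 2+5 = 7
ES_D = 2; EF_D = 2+12 = 14
ES_E = max(EF_A=2, EF_D=14) = 14; EF_E = 14+3 = 17
ES_F = 7; EF_F = 7+14 = 21
ES_G = max(EF_B=12, EF_E=17, EF_F=21) = 21; EF_G = 21+12 = 33
Expected project duration μ = 33 hours. Critical path: A → C → F → G.

Variances on critical path: σ²_A=0.111, σ²_C=0.444, σ²_F=4.000, σ²_G=0.111.
Largest is σ²_F = 4.000.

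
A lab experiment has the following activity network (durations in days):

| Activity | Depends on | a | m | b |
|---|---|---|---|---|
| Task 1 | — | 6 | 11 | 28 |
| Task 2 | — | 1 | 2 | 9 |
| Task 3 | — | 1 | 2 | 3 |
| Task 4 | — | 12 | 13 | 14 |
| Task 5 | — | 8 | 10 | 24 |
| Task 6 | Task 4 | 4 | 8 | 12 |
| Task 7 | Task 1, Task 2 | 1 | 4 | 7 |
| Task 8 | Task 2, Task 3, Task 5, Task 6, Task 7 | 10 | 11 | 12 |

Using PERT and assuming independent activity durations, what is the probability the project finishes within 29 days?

te_Task 1 = (6 + 4·11 + 28)/6 = 78/6 = 13; σ²_Task 1 = ((28−6)/6)² = 13.444
te_Task 2 = (1 + 4·2 + 9)/6 = 18/6 = 3; σ²_Task 2 = ((9−1)/6)² = 1.778
te_Task 3 = (1 + 4·2 + 3)/6 = 12/6 = 2; σ²_Task 3 = ((3−1)/6)² = 0.111
te_Task 4 = (12 + 4·13 + 14)/6 = 78/6 = 13; σ²_Task 4 = ((14−12)/6)² = 0.111
te_Task 5 = (8 + 4·10 + 24)/6 = 72/6 = 12; σ²_Task 5 = ((24−8)/6)² = 7.111
te_Task 6 = (4 + 4·8 + 12)/6 = 48/6 = 8; σ²_Task 6 = ((12−4)/6)² = 1.778
te_Task 7 = (1 + 4·4 + 7)/6 = 24/6 = 4; σ²_Task 7 = ((7−1)/6)² = 1.000
te_Task 8 = (10 + 4·11 + 12)/6 = 66/6 = 11; σ²_Task 8 = ((12−10)/6)² = 0.111

Forward pass:
ES_Task 1 = 0; EF_Task 1 = 13
ES_Task 2 = 0; EF_Task 2 = 3
ES_Task 3 = 0; EF_Task 3 = 2
ES_Task 4 = 0; EF_Task 4 = 13
ES_Task 5 = 0; EF_Task 5 = 12
ES_Task 6 = 13; EF_Task 6 = 13+8 = 21
ES_Task 7 = max(EF_Task 1=13, EF_Task 2=3) = 13; EF_Task 7 = 13+4 = 17
ES_Task 8 = max(EF_Task 2=3, EF_Task 3=2, EF_Task 5=12, EF_Task 6=21, EF_Task 7=17) = 21; EF_Task 8 = 21+11 = 32
Expected project duration μ = 32 days. Critical path: Task 4 → Task 6 → Task 8.

Variance along critical path = 0.111 + 1.778 + 0.111 = 2.000; σ = √2.000 = 1.414 days.
Z = (29 − 32) / 1.414 = -2.121
P(T ≤ 29) = Φ(-2.121) ≈ 0.017

0.017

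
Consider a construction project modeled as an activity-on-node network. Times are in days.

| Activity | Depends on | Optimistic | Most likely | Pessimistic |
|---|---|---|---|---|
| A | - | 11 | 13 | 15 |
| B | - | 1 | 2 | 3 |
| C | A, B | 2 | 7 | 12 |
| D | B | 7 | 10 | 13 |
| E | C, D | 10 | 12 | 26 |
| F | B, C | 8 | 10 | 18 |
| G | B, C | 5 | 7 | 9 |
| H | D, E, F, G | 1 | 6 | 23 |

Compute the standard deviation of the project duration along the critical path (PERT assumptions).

te_A = (11 + 4·13 + 15)/6 = 78/6 = 13; σ²_A = ((15−11)/6)² = 0.444
te_B = (1 + 4·2 + 3)/6 = 12/6 = 2; σ²_B = ((3−1)/6)² = 0.111
te_C = (2 + 4·7 + 12)/6 = 42/6 = 7; σ²_C = ((12−2)/6)² = 2.778
te_D = (7 + 4·10 + 13)/6 = 60/6 = 10; σ²_D = ((13−7)/6)² = 1.000
te_E = (10 + 4·12 + 26)/6 = 84/6 = 14; σ²_E = ((26−10)/6)² = 7.111
te_F = (8 + 4·10 + 18)/6 = 66/6 = 11; σ²_F = ((18−8)/6)² = 2.778
te_G = (5 + 4·7 + 9)/6 = 42/6 = 7; σ²_G = ((9−5)/6)² = 0.444
te_H = (1 + 4·6 + 23)/6 = 48/6 = 8; σ²_H = ((23−1)/6)² = 13.444

Forward pass:
ES_A = 0; EF_A = 13
ES_B = 0; EF_B = 2
ES_C = max(EF_A=13, EF_B=2) = 13; EF_C = 13+7 = 20
ES_D = 2; EF_D = 2+10 = 12
ES_E = max(EF_C=20, EF_D=12) = 20; EF_E = 20+14 = 34
ES_F = max(EF_B=2, EF_C=20) = 20; EF_F = 20+11 = 31
ES_G = max(EF_B=2, EF_C=20) = 20; EF_G = 20+7 = 27
ES_H = max(EF_D=12, EF_E=34, EF_F=31, EF_G=27) = 34; EF_H = 34+8 = 42
Expected project duration μ = 42 days. Critical path: A → C → E → H.

Variance along critical path = 0.444 + 2.778 + 7.111 + 13.444 = 23.778
σ = √23.778 = 4.876 days

4.88 days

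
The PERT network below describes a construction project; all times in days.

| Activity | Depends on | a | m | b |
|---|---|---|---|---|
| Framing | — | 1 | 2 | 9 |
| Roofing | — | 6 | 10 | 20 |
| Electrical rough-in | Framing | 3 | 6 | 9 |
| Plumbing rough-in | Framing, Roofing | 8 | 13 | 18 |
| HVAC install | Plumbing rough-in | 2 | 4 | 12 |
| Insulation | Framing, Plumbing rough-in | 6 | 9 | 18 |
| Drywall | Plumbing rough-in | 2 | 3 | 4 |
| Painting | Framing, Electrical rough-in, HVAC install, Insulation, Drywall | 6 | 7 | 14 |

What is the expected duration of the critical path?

te_Framing = (1 + 4·2 + 9)/6 = 18/6 = 3
te_Roofing = (6 + 4·10 + 20)/6 = 66/6 = 11
te_Electrical rough-in = (3 + 4·6 + 9)/6 = 36/6 = 6
te_Plumbing rough-in = (8 + 4·13 + 18)/6 = 78/6 = 13
te_HVAC install = (2 + 4·4 + 12)/6 = 30/6 = 5
te_Insulation = (6 + 4·9 + 18)/6 = 60/6 = 10
te_Drywall = (2 + 4·3 + 4)/6 = 18/6 = 3
te_Painting = (6 + 4·7 + 14)/6 = 48/6 = 8

Forward pass:
ES_Framing = 0; EF_Framing = 3
ES_Roofing = 0; EF_Roofing = 11
ES_Electrical rough-in = 3; EF_Electrical rough-in = 3+6 = 9
ES_Plumbing rough-in = max(EF_Framing=3, EF_Roofing=11) = 11; EF_Plumbing rough-in = 11+13 = 24
ES_HVAC install = 24; EF_HVAC install = 24+5 = 29
ES_Insulation = max(EF_Framing=3, EF_Plumbing rough-in=24) = 24; EF_Insulation = 24+10 = 34
ES_Drywall = 24; EF_Drywall = 24+3 = 27
ES_Painting = max(EF_Framing=3, EF_Electrical rough-in=9, EF_HVAC install=29, EF_Insulation=34, EF_Drywall=27) = 34; EF_Painting = 34+8 = 42
Expected project duration μ = 42 days. Critical path: Roofing → Plumbing rough-in → Insulation → Painting.

42 days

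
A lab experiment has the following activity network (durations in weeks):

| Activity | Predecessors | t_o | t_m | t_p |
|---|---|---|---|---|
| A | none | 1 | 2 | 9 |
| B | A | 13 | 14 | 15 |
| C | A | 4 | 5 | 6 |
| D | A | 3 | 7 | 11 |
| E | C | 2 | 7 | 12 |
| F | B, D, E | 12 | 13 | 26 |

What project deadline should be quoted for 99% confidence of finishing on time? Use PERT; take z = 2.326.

38.3 weeks

te_A = (1 + 4·2 + 9)/6 = 18/6 = 3; σ²_A = ((9−1)/6)² = 1.778
te_B = (13 + 4·14 + 15)/6 = 84/6 = 14; σ²_B = ((15−13)/6)² = 0.111
te_C = (4 + 4·5 + 6)/6 = 30/6 = 5; σ²_C = ((6−4)/6)² = 0.111
te_D = (3 + 4·7 + 11)/6 = 42/6 = 7; σ²_D = ((11−3)/6)² = 1.778
te_E = (2 + 4·7 + 12)/6 = 42/6 = 7; σ²_E = ((12−2)/6)² = 2.778
te_F = (12 + 4·13 + 26)/6 = 90/6 = 15; σ²_F = ((26−12)/6)² = 5.444

Forward pass:
ES_A = 0; EF_A = 3
ES_B = 3; EF_B = 3+14 = 17
ES_C = 3; EF_C = 3+5 = 8
ES_D = 3; EF_D = 3+7 = 10
ES_E = 8; EF_E = 8+7 = 15
ES_F = max(EF_B=17, EF_D=10, EF_E=15) = 17; EF_F = 17+15 = 32
Expected project duration μ = 32 weeks. Critical path: A → B → F.

Variance along critical path = 1.778 + 0.111 + 5.444 = 7.333; σ = 2.708 weeks.
D = μ + z·σ = 32 + 2.326·2.708 = 38.3 weeks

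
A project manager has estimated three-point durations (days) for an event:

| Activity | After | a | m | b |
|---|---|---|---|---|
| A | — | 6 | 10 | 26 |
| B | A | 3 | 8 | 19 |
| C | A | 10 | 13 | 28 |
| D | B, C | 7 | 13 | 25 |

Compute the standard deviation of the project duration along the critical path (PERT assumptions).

5.40 days

te_A = (6 + 4·10 + 26)/6 = 72/6 = 12; σ²_A = ((26−6)/6)² = 11.111
te_B = (3 + 4·8 + 19)/6 = 54/6 = 9; σ²_B = ((19−3)/6)² = 7.111
te_C = (10 + 4·13 + 28)/6 = 90/6 = 15; σ²_C = ((28−10)/6)² = 9.000
te_D = (7 + 4·13 + 25)/6 = 84/6 = 14; σ²_D = ((25−7)/6)² = 9.000

Forward pass:
ES_A = 0; EF_A = 12
ES_B = 12; EF_B = 12+9 = 21
ES_C = 12; EF_C = 12+15 = 27
ES_D = max(EF_B=21, EF_C=27) = 27; EF_D = 27+14 = 41
Expected project duration μ = 41 days. Critical path: A → C → D.

Variance along critical path = 11.111 + 9.000 + 9.000 = 29.111
σ = √29.111 = 5.395 days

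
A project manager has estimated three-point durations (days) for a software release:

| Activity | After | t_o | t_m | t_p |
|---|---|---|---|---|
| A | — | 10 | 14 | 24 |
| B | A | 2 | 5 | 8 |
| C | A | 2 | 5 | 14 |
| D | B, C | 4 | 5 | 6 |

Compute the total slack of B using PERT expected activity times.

1 days

te_A = (10 + 4·14 + 24)/6 = 90/6 = 15
te_B = (2 + 4·5 + 8)/6 = 30/6 = 5
te_C = (2 + 4·5 + 14)/6 = 36/6 = 6
te_D = (4 + 4·5 + 6)/6 = 30/6 = 5

Forward pass:
ES_A = 0; EF_A = 15
ES_B = 15; EF_B = 15+5 = 20
ES_C = 15; EF_C = 15+6 = 21
ES_D = max(EF_B=20, EF_C=21) = 21; EF_D = 21+5 = 26
Expected project duration μ = 26 days. Critical path: A → C → D.

Backward pass:
LF_D = 26; LS_D = 26−5 = 21
LF_C = LS_D = 21; LS_C = 21−6 = 15
LF_B = LS_D = 21; LS_B = 21−5 = 16
LF_A = min(LS_B=16, LS_C=15) = 15; LS_A = 15−15 = 0
Slack_B = LS_B − ES_B = 16 − 15 = 1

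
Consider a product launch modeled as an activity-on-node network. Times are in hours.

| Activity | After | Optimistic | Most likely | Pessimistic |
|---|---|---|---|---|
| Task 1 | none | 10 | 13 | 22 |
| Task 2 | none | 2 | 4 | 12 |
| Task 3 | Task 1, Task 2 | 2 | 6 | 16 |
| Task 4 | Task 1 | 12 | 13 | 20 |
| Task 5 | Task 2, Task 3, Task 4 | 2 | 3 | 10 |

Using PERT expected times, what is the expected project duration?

32 hours

te_Task 1 = (10 + 4·13 + 22)/6 = 84/6 = 14
te_Task 2 = (2 + 4·4 + 12)/6 = 30/6 = 5
te_Task 3 = (2 + 4·6 + 16)/6 = 42/6 = 7
te_Task 4 = (12 + 4·13 + 20)/6 = 84/6 = 14
te_Task 5 = (2 + 4·3 + 10)/6 = 24/6 = 4

Forward pass:
ES_Task 1 = 0; EF_Task 1 = 14
ES_Task 2 = 0; EF_Task 2 = 5
ES_Task 3 = max(EF_Task 1=14, EF_Task 2=5) = 14; EF_Task 3 = 14+7 = 21
ES_Task 4 = 14; EF_Task 4 = 14+14 = 28
ES_Task 5 = max(EF_Task 2=5, EF_Task 3=21, EF_Task 4=28) = 28; EF_Task 5 = 28+4 = 32
Expected project duration μ = 32 hours. Critical path: Task 1 → Task 4 → Task 5.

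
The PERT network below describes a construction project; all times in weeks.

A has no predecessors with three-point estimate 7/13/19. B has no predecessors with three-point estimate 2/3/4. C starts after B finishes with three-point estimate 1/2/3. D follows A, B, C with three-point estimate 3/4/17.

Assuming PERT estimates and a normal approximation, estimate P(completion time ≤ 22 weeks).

0.836

te_A = (7 + 4·13 + 19)/6 = 78/6 = 13; σ²_A = ((19−7)/6)² = 4.000
te_B = (2 + 4·3 + 4)/6 = 18/6 = 3; σ²_B = ((4−2)/6)² = 0.111
te_C = (1 + 4·2 + 3)/6 = 12/6 = 2; σ²_C = ((3−1)/6)² = 0.111
te_D = (3 + 4·4 + 17)/6 = 36/6 = 6; σ²_D = ((17−3)/6)² = 5.444

Forward pass:
ES_A = 0; EF_A = 13
ES_B = 0; EF_B = 3
ES_C = 3; EF_C = 3+2 = 5
ES_D = max(EF_A=13, EF_B=3, EF_C=5) = 13; EF_D = 13+6 = 19
Expected project duration μ = 19 weeks. Critical path: A → D.

Variance along critical path = 4.000 + 5.444 = 9.444; σ = √9.444 = 3.073 weeks.
Z = (22 − 19) / 3.073 = 0.976
P(T ≤ 22) = Φ(0.976) ≈ 0.836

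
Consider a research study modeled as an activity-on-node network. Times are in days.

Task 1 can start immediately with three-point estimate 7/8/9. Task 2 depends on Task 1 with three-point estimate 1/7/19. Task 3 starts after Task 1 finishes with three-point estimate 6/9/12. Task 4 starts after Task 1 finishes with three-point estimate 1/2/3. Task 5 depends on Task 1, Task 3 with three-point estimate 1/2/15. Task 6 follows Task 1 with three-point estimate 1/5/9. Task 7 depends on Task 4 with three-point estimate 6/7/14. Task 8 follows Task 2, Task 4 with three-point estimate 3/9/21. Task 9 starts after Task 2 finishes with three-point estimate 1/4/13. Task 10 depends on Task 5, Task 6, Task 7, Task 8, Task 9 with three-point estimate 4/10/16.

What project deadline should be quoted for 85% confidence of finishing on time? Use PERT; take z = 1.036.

40.9 days

te_Task 1 = (7 + 4·8 + 9)/6 = 48/6 = 8; σ²_Task 1 = ((9−7)/6)² = 0.111
te_Task 2 = (1 + 4·7 + 19)/6 = 48/6 = 8; σ²_Task 2 = ((19−1)/6)² = 9.000
te_Task 3 = (6 + 4·9 + 12)/6 = 54/6 = 9; σ²_Task 3 = ((12−6)/6)² = 1.000
te_Task 4 = (1 + 4·2 + 3)/6 = 12/6 = 2; σ²_Task 4 = ((3−1)/6)² = 0.111
te_Task 5 = (1 + 4·2 + 15)/6 = 24/6 = 4; σ²_Task 5 = ((15−1)/6)² = 5.444
te_Task 6 = (1 + 4·5 + 9)/6 = 30/6 = 5; σ²_Task 6 = ((9−1)/6)² = 1.778
te_Task 7 = (6 + 4·7 + 14)/6 = 48/6 = 8; σ²_Task 7 = ((14−6)/6)² = 1.778
te_Task 8 = (3 + 4·9 + 21)/6 = 60/6 = 10; σ²_Task 8 = ((21−3)/6)² = 9.000
te_Task 9 = (1 + 4·4 + 13)/6 = 30/6 = 5; σ²_Task 9 = ((13−1)/6)² = 4.000
te_Task 10 = (4 + 4·10 + 16)/6 = 60/6 = 10; σ²_Task 10 = ((16−4)/6)² = 4.000

Forward pass:
ES_Task 1 = 0; EF_Task 1 = 8
ES_Task 2 = 8; EF_Task 2 = 8+8 = 16
ES_Task 3 = 8; EF_Task 3 = 8+9 = 17
ES_Task 4 = 8; EF_Task 4 = 8+2 = 10
ES_Task 5 = max(EF_Task 1=8, EF_Task 3=17) = 17; EF_Task 5 = 17+4 = 21
ES_Task 6 = 8; EF_Task 6 = 8+5 = 13
ES_Task 7 = 10; EF_Task 7 = 10+8 = 18
ES_Task 8 = max(EF_Task 2=16, EF_Task 4=10) = 16; EF_Task 8 = 16+10 = 26
ES_Task 9 = 16; EF_Task 9 = 16+5 = 21
ES_Task 10 = max(EF_Task 5=21, EF_Task 6=13, EF_Task 7=18, EF_Task 8=26, EF_Task 9=21) = 26; EF_Task 10 = 26+10 = 36
Expected project duration μ = 36 days. Critical path: Task 1 → Task 2 → Task 8 → Task 10.

Variance along critical path = 0.111 + 9.000 + 9.000 + 4.000 = 22.111; σ = 4.702 days.
D = μ + z·σ = 36 + 1.036·4.702 = 40.9 days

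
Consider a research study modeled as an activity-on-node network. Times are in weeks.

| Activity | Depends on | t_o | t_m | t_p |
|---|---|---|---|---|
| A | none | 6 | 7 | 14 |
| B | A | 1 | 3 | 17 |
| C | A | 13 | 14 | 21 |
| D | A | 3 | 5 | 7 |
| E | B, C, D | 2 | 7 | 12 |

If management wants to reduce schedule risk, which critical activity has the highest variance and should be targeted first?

te_A = (6 + 4·7 + 14)/6 = 48/6 = 8; σ²_A = ((14−6)/6)² = 1.778
te_B = (1 + 4·3 + 17)/6 = 30/6 = 5; σ²_B = ((17−1)/6)² = 7.111
te_C = (13 + 4·14 + 21)/6 = 90/6 = 15; σ²_C = ((21−13)/6)² = 1.778
te_D = (3 + 4·5 + 7)/6 = 30/6 = 5; σ²_D = ((7−3)/6)² = 0.444
te_E = (2 + 4·7 + 12)/6 = 42/6 = 7; σ²_E = ((12−2)/6)² = 2.778

Forward pass:
ES_A = 0; EF_A = 8
ES_B = 8; EF_B = 8+5 = 13
ES_C = 8; EF_C = 8+15 = 23
ES_D = 8; EF_D = 8+5 = 13
ES_E = max(EF_B=13, EF_C=23, EF_D=13) = 23; EF_E = 23+7 = 30
Expected project duration μ = 30 weeks. Critical path: A → C → E.

Variances on critical path: σ²_A=1.778, σ²_C=1.778, σ²_E=2.778.
Largest is σ²_E = 2.778.

E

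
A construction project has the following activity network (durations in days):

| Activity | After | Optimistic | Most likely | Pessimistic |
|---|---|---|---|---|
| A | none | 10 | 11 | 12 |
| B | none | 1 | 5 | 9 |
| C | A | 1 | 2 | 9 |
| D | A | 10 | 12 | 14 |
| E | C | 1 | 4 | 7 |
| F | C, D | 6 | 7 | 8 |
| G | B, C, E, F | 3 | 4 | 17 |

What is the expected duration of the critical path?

36 days

te_A = (10 + 4·11 + 12)/6 = 66/6 = 11
te_B = (1 + 4·5 + 9)/6 = 30/6 = 5
te_C = (1 + 4·2 + 9)/6 = 18/6 = 3
te_D = (10 + 4·12 + 14)/6 = 72/6 = 12
te_E = (1 + 4·4 + 7)/6 = 24/6 = 4
te_F = (6 + 4·7 + 8)/6 = 42/6 = 7
te_G = (3 + 4·4 + 17)/6 = 36/6 = 6

Forward pass:
ES_A = 0; EF_A = 11
ES_B = 0; EF_B = 5
ES_C = 11; EF_C = 11+3 = 14
ES_D = 11; EF_D = 11+12 = 23
ES_E = 14; EF_E = 14+4 = 18
ES_F = max(EF_C=14, EF_D=23) = 23; EF_F = 23+7 = 30
ES_G = max(EF_B=5, EF_C=14, EF_E=18, EF_F=30) = 30; EF_G = 30+6 = 36
Expected project duration μ = 36 days. Critical path: A → D → F → G.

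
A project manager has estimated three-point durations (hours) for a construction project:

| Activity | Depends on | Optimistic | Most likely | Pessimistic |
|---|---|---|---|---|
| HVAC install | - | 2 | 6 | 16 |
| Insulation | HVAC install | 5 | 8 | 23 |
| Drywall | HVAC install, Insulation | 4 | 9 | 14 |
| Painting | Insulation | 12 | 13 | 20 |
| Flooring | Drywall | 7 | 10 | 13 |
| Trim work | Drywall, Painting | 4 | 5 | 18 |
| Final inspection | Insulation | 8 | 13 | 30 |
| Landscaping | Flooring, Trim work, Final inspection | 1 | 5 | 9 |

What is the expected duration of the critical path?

te_HVAC install = (2 + 4·6 + 16)/6 = 42/6 = 7
te_Insulation = (5 + 4·8 + 23)/6 = 60/6 = 10
te_Drywall = (4 + 4·9 + 14)/6 = 54/6 = 9
te_Painting = (12 + 4·13 + 20)/6 = 84/6 = 14
te_Flooring = (7 + 4·10 + 13)/6 = 60/6 = 10
te_Trim work = (4 + 4·5 + 18)/6 = 42/6 = 7
te_Final inspection = (8 + 4·13 + 30)/6 = 90/6 = 15
te_Landscaping = (1 + 4·5 + 9)/6 = 30/6 = 5

Forward pass:
ES_HVAC install = 0; EF_HVAC install = 7
ES_Insulation = 7; EF_Insulation = 7+10 = 17
ES_Drywall = max(EF_HVAC install=7, EF_Insulation=17) = 17; EF_Drywall = 17+9 = 26
ES_Painting = 17; EF_Painting = 17+14 = 31
ES_Flooring = 26; EF_Flooring = 26+10 = 36
ES_Trim work = max(EF_Drywall=26, EF_Painting=31) = 31; EF_Trim work = 31+7 = 38
ES_Final inspection = 17; EF_Final inspection = 17+15 = 32
ES_Landscaping = max(EF_Flooring=36, EF_Trim work=38, EF_Final inspection=32) = 38; EF_Landscaping = 38+5 = 43
Expected project duration μ = 43 hours. Critical path: HVAC install → Insulation → Painting → Trim work → Landscaping.

43 hours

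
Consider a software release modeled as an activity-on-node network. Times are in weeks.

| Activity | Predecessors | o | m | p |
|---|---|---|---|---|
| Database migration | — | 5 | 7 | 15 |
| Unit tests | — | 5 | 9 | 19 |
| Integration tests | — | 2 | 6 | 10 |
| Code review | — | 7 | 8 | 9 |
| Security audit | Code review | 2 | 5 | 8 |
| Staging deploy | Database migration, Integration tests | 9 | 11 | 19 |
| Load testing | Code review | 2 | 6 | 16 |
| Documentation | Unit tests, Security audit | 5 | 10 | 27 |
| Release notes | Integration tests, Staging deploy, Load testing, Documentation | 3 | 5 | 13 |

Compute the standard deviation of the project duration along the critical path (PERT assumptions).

4.16 weeks

te_Database migration = (5 + 4·7 + 15)/6 = 48/6 = 8; σ²_Database migration = ((15−5)/6)² = 2.778
te_Unit tests = (5 + 4·9 + 19)/6 = 60/6 = 10; σ²_Unit tests = ((19−5)/6)² = 5.444
te_Integration tests = (2 + 4·6 + 10)/6 = 36/6 = 6; σ²_Integration tests = ((10−2)/6)² = 1.778
te_Code review = (7 + 4·8 + 9)/6 = 48/6 = 8; σ²_Code review = ((9−7)/6)² = 0.111
te_Security audit = (2 + 4·5 + 8)/6 = 30/6 = 5; σ²_Security audit = ((8−2)/6)² = 1.000
te_Staging deploy = (9 + 4·11 + 19)/6 = 72/6 = 12; σ²_Staging deploy = ((19−9)/6)² = 2.778
te_Load testing = (2 + 4·6 + 16)/6 = 42/6 = 7; σ²_Load testing = ((16−2)/6)² = 5.444
te_Documentation = (5 + 4·10 + 27)/6 = 72/6 = 12; σ²_Documentation = ((27−5)/6)² = 13.444
te_Release notes = (3 + 4·5 + 13)/6 = 36/6 = 6; σ²_Release notes = ((13−3)/6)² = 2.778

Forward pass:
ES_Database migration = 0; EF_Database migration = 8
ES_Unit tests = 0; EF_Unit tests = 10
ES_Integration tests = 0; EF_Integration tests = 6
ES_Code review = 0; EF_Code review = 8
ES_Security audit = 8; EF_Security audit = 8+5 = 13
ES_Staging deploy = max(EF_Database migration=8, EF_Integration tests=6) = 8; EF_Staging deploy = 8+12 = 20
ES_Load testing = 8; EF_Load testing = 8+7 = 15
ES_Documentation = max(EF_Unit tests=10, EF_Security audit=13) = 13; EF_Documentation = 13+12 = 25
ES_Release notes = max(EF_Integration tests=6, EF_Staging deploy=20, EF_Load testing=15, EF_Documentation=25) = 25; EF_Release notes = 25+6 = 31
Expected project duration μ = 31 weeks. Critical path: Code review → Security audit → Documentation → Release notes.

Variance along critical path = 0.111 + 1.000 + 13.444 + 2.778 = 17.333
σ = √17.333 = 4.163 weeks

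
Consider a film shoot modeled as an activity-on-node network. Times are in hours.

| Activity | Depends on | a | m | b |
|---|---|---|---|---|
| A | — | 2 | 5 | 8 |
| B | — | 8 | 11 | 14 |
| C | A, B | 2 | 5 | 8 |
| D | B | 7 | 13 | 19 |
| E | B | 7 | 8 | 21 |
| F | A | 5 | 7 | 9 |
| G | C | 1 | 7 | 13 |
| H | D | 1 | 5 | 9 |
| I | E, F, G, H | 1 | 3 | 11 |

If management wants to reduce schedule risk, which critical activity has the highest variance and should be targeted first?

D

te_A = (2 + 4·5 + 8)/6 = 30/6 = 5; σ²_A = ((8−2)/6)² = 1.000
te_B = (8 + 4·11 + 14)/6 = 66/6 = 11; σ²_B = ((14−8)/6)² = 1.000
te_C = (2 + 4·5 + 8)/6 = 30/6 = 5; σ²_C = ((8−2)/6)² = 1.000
te_D = (7 + 4·13 + 19)/6 = 78/6 = 13; σ²_D = ((19−7)/6)² = 4.000
te_E = (7 + 4·8 + 21)/6 = 60/6 = 10; σ²_E = ((21−7)/6)² = 5.444
te_F = (5 + 4·7 + 9)/6 = 42/6 = 7; σ²_F = ((9−5)/6)² = 0.444
te_G = (1 + 4·7 + 13)/6 = 42/6 = 7; σ²_G = ((13−1)/6)² = 4.000
te_H = (1 + 4·5 + 9)/6 = 30/6 = 5; σ²_H = ((9−1)/6)² = 1.778
te_I = (1 + 4·3 + 11)/6 = 24/6 = 4; σ²_I = ((11−1)/6)² = 2.778

Forward pass:
ES_A = 0; EF_A = 5
ES_B = 0; EF_B = 11
ES_C = max(EF_A=5, EF_B=11) = 11; EF_C = 11+5 = 16
ES_D = 11; EF_D = 11+13 = 24
ES_E = 11; EF_E = 11+10 = 21
ES_F = 5; EF_F = 5+7 = 12
ES_G = 16; EF_G = 16+7 = 23
ES_H = 24; EF_H = 24+5 = 29
ES_I = max(EF_E=21, EF_F=12, EF_G=23, EF_H=29) = 29; EF_I = 29+4 = 33
Expected project duration μ = 33 hours. Critical path: B → D → H → I.

Variances on critical path: σ²_B=1.000, σ²_D=4.000, σ²_H=1.778, σ²_I=2.778.
Largest is σ²_D = 4.000.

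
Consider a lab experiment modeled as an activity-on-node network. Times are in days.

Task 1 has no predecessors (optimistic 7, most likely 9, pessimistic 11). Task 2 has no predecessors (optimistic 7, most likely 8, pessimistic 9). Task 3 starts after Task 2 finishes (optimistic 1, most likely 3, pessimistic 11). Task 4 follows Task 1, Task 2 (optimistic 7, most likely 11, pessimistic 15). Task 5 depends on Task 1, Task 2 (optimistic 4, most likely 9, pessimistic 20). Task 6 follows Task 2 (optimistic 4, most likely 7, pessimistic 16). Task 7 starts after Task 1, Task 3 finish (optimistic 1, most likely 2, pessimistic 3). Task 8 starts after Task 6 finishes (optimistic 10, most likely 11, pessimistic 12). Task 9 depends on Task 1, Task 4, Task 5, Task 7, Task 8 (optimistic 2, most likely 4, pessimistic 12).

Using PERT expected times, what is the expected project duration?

te_Task 1 = (7 + 4·9 + 11)/6 = 54/6 = 9
te_Task 2 = (7 + 4·8 + 9)/6 = 48/6 = 8
te_Task 3 = (1 + 4·3 + 11)/6 = 24/6 = 4
te_Task 4 = (7 + 4·11 + 15)/6 = 66/6 = 11
te_Task 5 = (4 + 4·9 + 20)/6 = 60/6 = 10
te_Task 6 = (4 + 4·7 + 16)/6 = 48/6 = 8
te_Task 7 = (1 + 4·2 + 3)/6 = 12/6 = 2
te_Task 8 = (10 + 4·11 + 12)/6 = 66/6 = 11
te_Task 9 = (2 + 4·4 + 12)/6 = 30/6 = 5

Forward pass:
ES_Task 1 = 0; EF_Task 1 = 9
ES_Task 2 = 0; EF_Task 2 = 8
ES_Task 3 = 8; EF_Task 3 = 8+4 = 12
ES_Task 4 = max(EF_Task 1=9, EF_Task 2=8) = 9; EF_Task 4 = 9+11 = 20
ES_Task 5 = max(EF_Task 1=9, EF_Task 2=8) = 9; EF_Task 5 = 9+10 = 19
ES_Task 6 = 8; EF_Task 6 = 8+8 = 16
ES_Task 7 = max(EF_Task 1=9, EF_Task 3=12) = 12; EF_Task 7 = 12+2 = 14
ES_Task 8 = 16; EF_Task 8 = 16+11 = 27
ES_Task 9 = max(EF_Task 1=9, EF_Task 4=20, EF_Task 5=19, EF_Task 7=14, EF_Task 8=27) = 27; EF_Task 9 = 27+5 = 32
Expected project duration μ = 32 days. Critical path: Task 2 → Task 6 → Task 8 → Task 9.

32 days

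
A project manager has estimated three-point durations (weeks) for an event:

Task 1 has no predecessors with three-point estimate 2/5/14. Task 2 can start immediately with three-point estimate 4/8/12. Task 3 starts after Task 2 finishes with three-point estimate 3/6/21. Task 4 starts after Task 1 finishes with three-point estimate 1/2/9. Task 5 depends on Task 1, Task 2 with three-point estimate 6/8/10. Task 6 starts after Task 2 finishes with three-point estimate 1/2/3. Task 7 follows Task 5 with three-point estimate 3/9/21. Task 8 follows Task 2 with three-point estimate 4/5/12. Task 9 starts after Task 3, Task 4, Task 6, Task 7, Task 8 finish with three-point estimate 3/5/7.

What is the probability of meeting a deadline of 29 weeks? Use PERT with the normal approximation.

0.279

te_Task 1 = (2 + 4·5 + 14)/6 = 36/6 = 6; σ²_Task 1 = ((14−2)/6)² = 4.000
te_Task 2 = (4 + 4·8 + 12)/6 = 48/6 = 8; σ²_Task 2 = ((12−4)/6)² = 1.778
te_Task 3 = (3 + 4·6 + 21)/6 = 48/6 = 8; σ²_Task 3 = ((21−3)/6)² = 9.000
te_Task 4 = (1 + 4·2 + 9)/6 = 18/6 = 3; σ²_Task 4 = ((9−1)/6)² = 1.778
te_Task 5 = (6 + 4·8 + 10)/6 = 48/6 = 8; σ²_Task 5 = ((10−6)/6)² = 0.444
te_Task 6 = (1 + 4·2 + 3)/6 = 12/6 = 2; σ²_Task 6 = ((3−1)/6)² = 0.111
te_Task 7 = (3 + 4·9 + 21)/6 = 60/6 = 10; σ²_Task 7 = ((21−3)/6)² = 9.000
te_Task 8 = (4 + 4·5 + 12)/6 = 36/6 = 6; σ²_Task 8 = ((12−4)/6)² = 1.778
te_Task 9 = (3 + 4·5 + 7)/6 = 30/6 = 5; σ²_Task 9 = ((7−3)/6)² = 0.444

Forward pass:
ES_Task 1 = 0; EF_Task 1 = 6
ES_Task 2 = 0; EF_Task 2 = 8
ES_Task 3 = 8; EF_Task 3 = 8+8 = 16
ES_Task 4 = 6; EF_Task 4 = 6+3 = 9
ES_Task 5 = max(EF_Task 1=6, EF_Task 2=8) = 8; EF_Task 5 = 8+8 = 16
ES_Task 6 = 8; EF_Task 6 = 8+2 = 10
ES_Task 7 = 16; EF_Task 7 = 16+10 = 26
ES_Task 8 = 8; EF_Task 8 = 8+6 = 14
ES_Task 9 = max(EF_Task 3=16, EF_Task 4=9, EF_Task 6=10, EF_Task 7=26, EF_Task 8=14) = 26; EF_Task 9 = 26+5 = 31
Expected project duration μ = 31 weeks. Critical path: Task 2 → Task 5 → Task 7 → Task 9.

Variance along critical path = 1.778 + 0.444 + 9.000 + 0.444 = 11.667; σ = √11.667 = 3.416 weeks.
Z = (29 − 31) / 3.416 = -0.586
P(T ≤ 29) = Φ(-0.586) ≈ 0.279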